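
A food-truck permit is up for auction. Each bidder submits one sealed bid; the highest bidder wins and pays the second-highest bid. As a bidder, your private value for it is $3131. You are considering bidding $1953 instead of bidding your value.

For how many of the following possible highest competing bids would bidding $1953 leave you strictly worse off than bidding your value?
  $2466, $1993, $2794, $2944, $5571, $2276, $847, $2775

6

The deviation hurts exactly when the highest competing bid lies strictly between $1953 and $3131 — underbidding then forfeits a profitable win.
$2466: inside the interval → strictly worse (loss $665).
$1993: inside the interval → strictly worse (loss $1138).
$2794: inside the interval → strictly worse (loss $337).
$2944: inside the interval → strictly worse (loss $187).
$5571: above both → same outcome either way.
$2276: inside the interval → strictly worse (loss $855).
$847: below both → same outcome either way.
$2775: inside the interval → strictly worse (loss $356).
Count: 6.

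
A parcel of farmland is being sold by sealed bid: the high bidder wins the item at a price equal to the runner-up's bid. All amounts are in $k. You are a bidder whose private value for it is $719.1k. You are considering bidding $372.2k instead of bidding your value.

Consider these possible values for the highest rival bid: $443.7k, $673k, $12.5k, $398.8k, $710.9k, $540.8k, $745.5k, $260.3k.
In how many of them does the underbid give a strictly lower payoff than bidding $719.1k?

5

The deviation hurts exactly when the highest competing bid lies strictly between $372.2k and $719.1k — underbidding then forfeits a profitable win.
$443.7k: inside the interval → strictly worse (loss $275.4k).
$673k: inside the interval → strictly worse (loss $46.1k).
$12.5k: below both → same outcome either way.
$398.8k: inside the interval → strictly worse (loss $320.3k).
$710.9k: inside the interval → strictly worse (loss $8.2k).
$540.8k: inside the interval → strictly worse (loss $178.3k).
$745.5k: above both → same outcome either way.
$260.3k: below both → same outcome either way.
Count: 5.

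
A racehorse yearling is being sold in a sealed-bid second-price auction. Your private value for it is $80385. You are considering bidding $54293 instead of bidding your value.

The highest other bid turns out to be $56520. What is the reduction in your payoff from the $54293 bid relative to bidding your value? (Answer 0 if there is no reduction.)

Bidding your value $80385: you win (since $80385 > $56520) and pay $56520. Payoff $23865.
Bidding $54293: you lose. Payoff $0.
The competing bid $56520 lies between your shaded bid and your value, so underbidding forfeits an item you could have won at a profitable price.
Loss from deviating = $23865 − ($0) = $23865.

$23865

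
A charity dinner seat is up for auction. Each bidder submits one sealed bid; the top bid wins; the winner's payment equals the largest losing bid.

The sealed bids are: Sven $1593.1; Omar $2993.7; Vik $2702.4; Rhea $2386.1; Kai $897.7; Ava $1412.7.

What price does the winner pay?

Highest bid: Omar at $2993.7, so Omar wins.
Second-highest bid: Vik at $2702.4 — that is the price the winner pays.

$2702.4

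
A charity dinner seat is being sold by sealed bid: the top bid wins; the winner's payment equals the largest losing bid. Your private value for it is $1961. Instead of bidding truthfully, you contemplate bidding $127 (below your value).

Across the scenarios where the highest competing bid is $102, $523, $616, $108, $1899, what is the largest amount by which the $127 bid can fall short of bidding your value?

$102: same outcome either way → loss $0.
$523: truthful gives $1438, deviation gives $0 → loss $1438.
$616: truthful gives $1345, deviation gives $0 → loss $1345.
$108: same outcome either way → loss $0.
$1899: truthful gives $62, deviation gives $0 → loss $62.
Maximum loss: $1438.

$1438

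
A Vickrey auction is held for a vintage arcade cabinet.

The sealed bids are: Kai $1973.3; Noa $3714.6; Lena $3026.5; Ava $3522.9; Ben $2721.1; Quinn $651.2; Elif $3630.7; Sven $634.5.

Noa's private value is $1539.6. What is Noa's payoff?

−$2091.1

Highest bid: Noa at $3714.6, so Noa wins.
Second-highest bid: Elif at $3630.7 — that is the price the winner pays.
Noa's payoff = value − price = $1539.6 − $3630.7 = −$2091.1.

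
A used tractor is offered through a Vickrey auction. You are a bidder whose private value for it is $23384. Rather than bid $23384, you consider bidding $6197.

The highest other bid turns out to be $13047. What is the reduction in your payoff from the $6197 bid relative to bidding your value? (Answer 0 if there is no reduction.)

$10337

Bidding your value $23384: you win (since $23384 > $13047) and pay $13047. Payoff $10337.
Bidding $6197: you lose. Payoff $0.
The competing bid $13047 lies between your shaded bid and your value, so underbidding forfeits an item you could have won at a profitable price.
Loss from deviating = $10337 − ($0) = $10337.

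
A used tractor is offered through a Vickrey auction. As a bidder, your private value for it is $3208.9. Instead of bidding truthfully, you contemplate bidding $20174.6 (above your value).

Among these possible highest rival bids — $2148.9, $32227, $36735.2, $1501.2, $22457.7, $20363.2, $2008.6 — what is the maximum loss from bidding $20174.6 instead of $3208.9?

$2148.9: same outcome either way → loss $0.
$32227: same outcome either way → loss $0.
$36735.2: same outcome either way → loss $0.
$1501.2: same outcome either way → loss $0.
$22457.7: same outcome either way → loss $0.
$20363.2: same outcome either way → loss $0.
$2008.6: same outcome either way → loss $0.
Maximum loss: $0.

$0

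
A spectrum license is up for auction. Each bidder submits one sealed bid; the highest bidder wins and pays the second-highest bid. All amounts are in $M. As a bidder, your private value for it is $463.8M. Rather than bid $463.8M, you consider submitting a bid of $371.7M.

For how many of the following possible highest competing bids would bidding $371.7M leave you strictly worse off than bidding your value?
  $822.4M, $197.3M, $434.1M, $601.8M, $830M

1

The deviation hurts exactly when the highest competing bid lies strictly between $371.7M and $463.8M — underbidding then forfeits a profitable win.
$822.4M: above both → same outcome either way.
$197.3M: below both → same outcome either way.
$434.1M: inside the interval → strictly worse (loss $29.7M).
$601.8M: above both → same outcome either way.
$830M: above both → same outcome either way.
Count: 1.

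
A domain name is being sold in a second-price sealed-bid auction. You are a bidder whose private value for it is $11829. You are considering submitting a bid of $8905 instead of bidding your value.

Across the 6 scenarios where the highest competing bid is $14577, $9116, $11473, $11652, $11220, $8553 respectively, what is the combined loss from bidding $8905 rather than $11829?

$3855

The deviation costs you only when the competing bid falls strictly between $8905 and $11829; elsewhere both bids give the same outcome.
$14577: outcomes coincide → loss $0.
$9116: truthful payoff $2713, deviation payoff $0 → loss $2713.
$11473: truthful payoff $356, deviation payoff $0 → loss $356.
$11652: truthful payoff $177, deviation payoff $0 → loss $177.
$11220: truthful payoff $609, deviation payoff $0 → loss $609.
$8553: outcomes coincide → loss $0.
Total loss = $2713 + $356 + $177 + $609 = $3855.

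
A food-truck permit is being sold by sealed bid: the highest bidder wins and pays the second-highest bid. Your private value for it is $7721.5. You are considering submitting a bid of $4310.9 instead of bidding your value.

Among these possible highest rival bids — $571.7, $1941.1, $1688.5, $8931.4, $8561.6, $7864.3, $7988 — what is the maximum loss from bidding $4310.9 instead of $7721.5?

$0

$571.7: same outcome either way → loss $0.
$1941.1: same outcome either way → loss $0.
$1688.5: same outcome either way → loss $0.
$8931.4: same outcome either way → loss $0.
$8561.6: same outcome either way → loss $0.
$7864.3: same outcome either way → loss $0.
$7988: same outcome either way → loss $0.
Maximum loss: $0.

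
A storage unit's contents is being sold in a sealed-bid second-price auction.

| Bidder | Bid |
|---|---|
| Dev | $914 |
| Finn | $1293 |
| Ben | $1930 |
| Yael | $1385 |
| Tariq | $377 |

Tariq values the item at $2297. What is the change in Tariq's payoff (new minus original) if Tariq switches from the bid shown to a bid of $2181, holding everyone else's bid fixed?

The highest bid among the other bidders is $1930; Tariq's bid doesn't change that.
Original bid $377: Tariq is not highest (top rival bid is $1930); payoff $0.
Alternative bid $2181: Tariq is highest, pays the top rival bid $1930; payoff $2297 − $1930 = $367.
Change in payoff = $367 − ($0) = $367.

$367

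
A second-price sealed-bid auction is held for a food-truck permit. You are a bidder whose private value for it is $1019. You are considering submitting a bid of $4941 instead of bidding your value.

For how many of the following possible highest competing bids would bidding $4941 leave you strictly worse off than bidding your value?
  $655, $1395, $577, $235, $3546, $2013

The deviation hurts exactly when the highest competing bid lies strictly between $1019 and $4941 — overbidding then wins at a price above your value.
$655: below both → same outcome either way.
$1395: inside the interval → strictly worse (loss $376).
$577: below both → same outcome either way.
$235: below both → same outcome either way.
$3546: inside the interval → strictly worse (loss $2527).
$2013: inside the interval → strictly worse (loss $994).
Count: 3.

3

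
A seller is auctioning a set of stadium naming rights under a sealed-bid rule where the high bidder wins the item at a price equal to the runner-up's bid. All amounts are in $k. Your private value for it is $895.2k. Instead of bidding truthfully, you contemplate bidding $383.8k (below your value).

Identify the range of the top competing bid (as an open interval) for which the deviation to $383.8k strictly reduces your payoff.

If the competing bid is below $383.8k, both bids win at the same price — no difference.
If it is above $895.2k, both bids lose — no difference.
If it lies strictly between $383.8k and $895.2k, bidding your value wins at a price below your value (positive payoff) while bidding $383.8k loses (payoff 0).
So the deviation strictly hurts on the open interval ($383.8k, $895.2k).
In a second-price auction your bid sets only whether you win, not what you pay, so bidding your true value is weakly dominant.

($383.8k, $895.2k)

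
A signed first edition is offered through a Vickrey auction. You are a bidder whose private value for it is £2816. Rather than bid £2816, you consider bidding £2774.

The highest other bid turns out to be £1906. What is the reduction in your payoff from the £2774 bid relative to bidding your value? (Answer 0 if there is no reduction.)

£0

Bidding your value £2816: you win (since £2816 > £1906) and pay £1906. Payoff £910.
Bidding £2774: you win and pay £1906. Payoff £2816 − £1906 = £910.
Difference = £910 − £910 = £0; both bids lead to the same outcome because the competing bid is below both your value and your alternative bid.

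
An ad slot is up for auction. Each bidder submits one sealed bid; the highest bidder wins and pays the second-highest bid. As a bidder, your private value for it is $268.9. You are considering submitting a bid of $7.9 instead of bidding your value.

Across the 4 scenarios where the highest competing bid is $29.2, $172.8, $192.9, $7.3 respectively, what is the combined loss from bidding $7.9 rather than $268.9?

$411.8

The deviation costs you only when the competing bid falls strictly between $7.9 and $268.9; elsewhere both bids give the same outcome.
$29.2: truthful payoff $239.7, deviation payoff $0 → loss $239.7.
$172.8: truthful payoff $96.1, deviation payoff $0 → loss $96.1.
$192.9: truthful payoff $76, deviation payoff $0 → loss $76.
$7.3: outcomes coincide → loss $0.
Total loss = $239.7 + $96.1 + $76 = $411.8.
Truthful bidding weakly dominates here: raising your bid can only win items priced above your value, and lowering it can only forfeit items priced below.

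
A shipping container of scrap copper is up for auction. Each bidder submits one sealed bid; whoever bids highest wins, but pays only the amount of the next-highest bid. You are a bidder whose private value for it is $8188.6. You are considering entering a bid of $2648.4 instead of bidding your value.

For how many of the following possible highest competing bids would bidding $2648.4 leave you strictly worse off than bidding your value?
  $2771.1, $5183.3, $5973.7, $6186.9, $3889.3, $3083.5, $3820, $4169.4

8

The deviation hurts exactly when the highest competing bid lies strictly between $2648.4 and $8188.6 — underbidding then forfeits a profitable win.
$2771.1: inside the interval → strictly worse (loss $5417.5).
$5183.3: inside the interval → strictly worse (loss $3005.3).
$5973.7: inside the interval → strictly worse (loss $2214.9).
$6186.9: inside the interval → strictly worse (loss $2001.7).
$3889.3: inside the interval → strictly worse (loss $4299.3).
$3083.5: inside the interval → strictly worse (loss $5105.1).
$3820: inside the interval → strictly worse (loss $4368.6).
$4169.4: inside the interval → strictly worse (loss $4019.2).
Count: 8.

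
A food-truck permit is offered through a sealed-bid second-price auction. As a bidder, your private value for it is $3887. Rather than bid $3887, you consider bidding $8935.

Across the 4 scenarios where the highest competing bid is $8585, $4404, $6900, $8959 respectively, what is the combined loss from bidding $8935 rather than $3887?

$8228

The deviation costs you only when the competing bid falls strictly between $3887 and $8935; elsewhere both bids give the same outcome.
$8585: truthful payoff $0, deviation payoff −$4698 → loss $4698.
$4404: truthful payoff $0, deviation payoff −$517 → loss $517.
$6900: truthful payoff $0, deviation payoff −$3013 → loss $3013.
$8959: outcomes coincide → loss $0.
Total loss = $4698 + $517 + $3013 = $8228.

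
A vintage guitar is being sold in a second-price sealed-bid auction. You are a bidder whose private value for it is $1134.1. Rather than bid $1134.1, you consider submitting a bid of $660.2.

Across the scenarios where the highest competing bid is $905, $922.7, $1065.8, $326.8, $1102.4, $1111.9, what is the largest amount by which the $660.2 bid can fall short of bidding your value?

$905: truthful gives $229.1, deviation gives $0 → loss $229.1.
$922.7: truthful gives $211.4, deviation gives $0 → loss $211.4.
$1065.8: truthful gives $68.3, deviation gives $0 → loss $68.3.
$326.8: same outcome either way → loss $0.
$1102.4: truthful gives $31.7, deviation gives $0 → loss $31.7.
$1111.9: truthful gives $22.2, deviation gives $0 → loss $22.2.
Maximum loss: $229.1.

$229.1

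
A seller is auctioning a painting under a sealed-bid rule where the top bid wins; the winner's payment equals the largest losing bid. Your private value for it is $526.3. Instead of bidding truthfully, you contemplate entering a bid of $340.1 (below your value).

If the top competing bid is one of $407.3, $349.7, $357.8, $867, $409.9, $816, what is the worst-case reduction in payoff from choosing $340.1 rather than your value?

$407.3: truthful gives $119, deviation gives $0 → loss $119.
$349.7: truthful gives $176.6, deviation gives $0 → loss $176.6.
$357.8: truthful gives $168.5, deviation gives $0 → loss $168.5.
$867: same outcome either way → loss $0.
$409.9: truthful gives $116.4, deviation gives $0 → loss $116.4.
$816: same outcome either way → loss $0.
Maximum loss: $176.6.

$176.6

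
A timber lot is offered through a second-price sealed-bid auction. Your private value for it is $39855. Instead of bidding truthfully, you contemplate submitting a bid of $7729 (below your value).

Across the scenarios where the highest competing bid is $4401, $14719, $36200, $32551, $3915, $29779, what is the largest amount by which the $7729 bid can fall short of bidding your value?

$4401: same outcome either way → loss $0.
$14719: truthful gives $25136, deviation gives $0 → loss $25136.
$36200: truthful gives $3655, deviation gives $0 → loss $3655.
$32551: truthful gives $7304, deviation gives $0 → loss $7304.
$3915: same outcome either way → loss $0.
$29779: truthful gives $10076, deviation gives $0 → loss $10076.
Maximum loss: $25136.

$25136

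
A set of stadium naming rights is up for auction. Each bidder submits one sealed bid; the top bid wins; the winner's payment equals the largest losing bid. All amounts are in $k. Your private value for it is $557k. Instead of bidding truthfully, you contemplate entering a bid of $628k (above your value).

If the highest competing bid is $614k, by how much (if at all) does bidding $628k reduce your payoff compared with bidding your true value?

$57k

Bidding your value $557k: you lose (since $557k < $614k). Payoff $0k.
Bidding $628k: you win and pay $614k. Payoff $557k − $614k = −$57k.
The competing bid $614k lies between your value and your inflated bid, so overbidding wins an item priced above your value.
Loss from deviating = $0k − (−$57k) = $57k.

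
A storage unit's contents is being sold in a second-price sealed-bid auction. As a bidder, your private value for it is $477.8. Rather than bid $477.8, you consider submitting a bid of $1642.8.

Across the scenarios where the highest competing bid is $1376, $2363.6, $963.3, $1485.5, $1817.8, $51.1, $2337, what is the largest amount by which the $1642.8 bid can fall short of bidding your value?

$1007.7

$1376: truthful gives $0, deviation gives −$898.2 → loss $898.2.
$2363.6: same outcome either way → loss $0.
$963.3: truthful gives $0, deviation gives −$485.5 → loss $485.5.
$1485.5: truthful gives $0, deviation gives −$1007.7 → loss $1007.7.
$1817.8: same outcome either way → loss $0.
$51.1: same outcome either way → loss $0.
$2337: same outcome either way → loss $0.
Maximum loss: $1007.7.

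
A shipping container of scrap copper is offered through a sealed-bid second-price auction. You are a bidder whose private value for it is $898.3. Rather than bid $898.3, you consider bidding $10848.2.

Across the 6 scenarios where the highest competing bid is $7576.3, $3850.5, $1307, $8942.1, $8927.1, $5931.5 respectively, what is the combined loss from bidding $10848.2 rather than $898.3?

The deviation costs you only when the competing bid falls strictly between $898.3 and $10848.2; elsewhere both bids give the same outcome.
$7576.3: truthful payoff $0, deviation payoff −$6678 → loss $6678.
$3850.5: truthful payoff $0, deviation payoff −$2952.2 → loss $2952.2.
$1307: truthful payoff $0, deviation payoff −$408.7 → loss $408.7.
$8942.1: truthful payoff $0, deviation payoff −$8043.8 → loss $8043.8.
$8927.1: truthful payoff $0, deviation payoff −$8028.8 → loss $8028.8.
$5931.5: truthful payoff $0, deviation payoff −$5033.2 → loss $5033.2.
Total loss = $6678 + $2952.2 + $408.7 + $8043.8 + $8028.8 + $5033.2 = $31144.7.
Truthful bidding weakly dominates here: raising your bid can only win items priced above your value, and lowering it can only forfeit items priced below.

$31144.7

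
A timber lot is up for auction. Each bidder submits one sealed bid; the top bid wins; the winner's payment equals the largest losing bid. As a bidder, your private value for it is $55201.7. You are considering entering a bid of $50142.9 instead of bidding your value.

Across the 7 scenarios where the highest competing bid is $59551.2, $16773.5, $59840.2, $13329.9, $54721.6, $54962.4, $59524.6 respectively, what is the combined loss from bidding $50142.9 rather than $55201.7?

The deviation costs you only when the competing bid falls strictly between $50142.9 and $55201.7; elsewhere both bids give the same outcome.
$59551.2: outcomes coincide → loss $0.
$16773.5: outcomes coincide → loss $0.
$59840.2: outcomes coincide → loss $0.
$13329.9: outcomes coincide → loss $0.
$54721.6: truthful payoff $480.1, deviation payoff $0 → loss $480.1.
$54962.4: truthful payoff $239.3, deviation payoff $0 → loss $239.3.
$59524.6: outcomes coincide → loss $0.
Total loss = $480.1 + $239.3 = $719.4.

$719.4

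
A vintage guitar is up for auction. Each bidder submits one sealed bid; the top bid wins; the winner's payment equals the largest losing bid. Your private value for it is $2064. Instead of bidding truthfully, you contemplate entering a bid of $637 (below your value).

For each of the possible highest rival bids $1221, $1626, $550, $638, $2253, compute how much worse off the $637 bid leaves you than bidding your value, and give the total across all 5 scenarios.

$2707

The deviation costs you only when the competing bid falls strictly between $637 and $2064; elsewhere both bids give the same outcome.
$1221: truthful payoff $843, deviation payoff $0 → loss $843.
$1626: truthful payoff $438, deviation payoff $0 → loss $438.
$550: outcomes coincide → loss $0.
$638: truthful payoff $1426, deviation payoff $0 → loss $1426.
$2253: outcomes coincide → loss $0.
Total loss = $843 + $438 + $1426 = $2707.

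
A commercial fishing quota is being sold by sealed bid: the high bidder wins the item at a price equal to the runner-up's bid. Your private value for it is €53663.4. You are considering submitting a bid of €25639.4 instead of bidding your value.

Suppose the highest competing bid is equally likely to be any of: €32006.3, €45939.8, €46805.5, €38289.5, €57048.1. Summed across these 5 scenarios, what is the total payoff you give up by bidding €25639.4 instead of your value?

€51612.5

The deviation costs you only when the competing bid falls strictly between €25639.4 and €53663.4; elsewhere both bids give the same outcome.
€32006.3: truthful payoff €21657.1, deviation payoff €0 → loss €21657.1.
€45939.8: truthful payoff €7723.6, deviation payoff €0 → loss €7723.6.
€46805.5: truthful payoff €6857.9, deviation payoff €0 → loss €6857.9.
€38289.5: truthful payoff €15373.9, deviation payoff €0 → loss €15373.9.
€57048.1: outcomes coincide → loss €0.
Total loss = €21657.1 + €7723.6 + €6857.9 + €15373.9 = €51612.5.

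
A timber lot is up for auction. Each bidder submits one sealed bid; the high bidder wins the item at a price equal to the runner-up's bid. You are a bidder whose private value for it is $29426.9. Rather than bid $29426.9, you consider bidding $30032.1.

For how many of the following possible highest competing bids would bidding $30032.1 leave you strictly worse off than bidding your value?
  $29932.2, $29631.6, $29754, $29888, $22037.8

4

The deviation hurts exactly when the highest competing bid lies strictly between $29426.9 and $30032.1 — overbidding then wins at a price above your value.
$29932.2: inside the interval → strictly worse (loss $505.3).
$29631.6: inside the interval → strictly worse (loss $204.7).
$29754: inside the interval → strictly worse (loss $327.1).
$29888: inside the interval → strictly worse (loss $461.1).
$22037.8: below both → same outcome either way.
Count: 4.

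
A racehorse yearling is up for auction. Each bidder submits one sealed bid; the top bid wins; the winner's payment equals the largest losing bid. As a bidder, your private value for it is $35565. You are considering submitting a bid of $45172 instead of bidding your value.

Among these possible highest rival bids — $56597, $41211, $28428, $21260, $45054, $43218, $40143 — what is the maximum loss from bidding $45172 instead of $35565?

$56597: same outcome either way → loss $0.
$41211: truthful gives $0, deviation gives −$5646 → loss $5646.
$28428: same outcome either way → loss $0.
$21260: same outcome either way → loss $0.
$45054: truthful gives $0, deviation gives −$9489 → loss $9489.
$43218: truthful gives $0, deviation gives −$7653 → loss $7653.
$40143: truthful gives $0, deviation gives −$4578 → loss $4578.
Maximum loss: $9489.

$9489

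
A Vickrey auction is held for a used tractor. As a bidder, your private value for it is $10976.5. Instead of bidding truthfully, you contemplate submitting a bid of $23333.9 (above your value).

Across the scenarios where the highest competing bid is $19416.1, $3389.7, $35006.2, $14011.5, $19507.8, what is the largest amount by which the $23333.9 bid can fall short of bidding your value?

$8531.3

$19416.1: truthful gives $0, deviation gives −$8439.6 → loss $8439.6.
$3389.7: same outcome either way → loss $0.
$35006.2: same outcome either way → loss $0.
$14011.5: truthful gives $0, deviation gives −$3035 → loss $3035.
$19507.8: truthful gives $0, deviation gives −$8531.3 → loss $8531.3.
Maximum loss: $8531.3.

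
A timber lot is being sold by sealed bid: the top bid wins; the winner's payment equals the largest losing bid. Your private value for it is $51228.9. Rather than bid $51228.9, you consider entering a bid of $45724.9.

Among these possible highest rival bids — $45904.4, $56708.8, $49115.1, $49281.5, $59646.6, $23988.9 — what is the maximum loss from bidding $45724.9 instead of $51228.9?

$45904.4: truthful gives $5324.5, deviation gives $0 → loss $5324.5.
$56708.8: same outcome either way → loss $0.
$49115.1: truthful gives $2113.8, deviation gives $0 → loss $2113.8.
$49281.5: truthful gives $1947.4, deviation gives $0 → loss $1947.4.
$59646.6: same outcome either way → loss $0.
$23988.9: same outcome either way → loss $0.
Maximum loss: $5324.5.

$5324.5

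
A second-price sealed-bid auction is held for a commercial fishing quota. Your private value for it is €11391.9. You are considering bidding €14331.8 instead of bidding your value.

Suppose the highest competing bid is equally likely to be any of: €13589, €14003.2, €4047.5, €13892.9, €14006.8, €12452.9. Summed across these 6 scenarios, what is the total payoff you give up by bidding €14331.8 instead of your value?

The deviation costs you only when the competing bid falls strictly between €11391.9 and €14331.8; elsewhere both bids give the same outcome.
€13589: truthful payoff €0, deviation payoff −€2197.1 → loss €2197.1.
€14003.2: truthful payoff €0, deviation payoff −€2611.3 → loss €2611.3.
€4047.5: outcomes coincide → loss €0.
€13892.9: truthful payoff €0, deviation payoff −€2501 → loss €2501.
€14006.8: truthful payoff €0, deviation payoff −€2614.9 → loss €2614.9.
€12452.9: truthful payoff €0, deviation payoff −€1061 → loss €1061.
Total loss = €2197.1 + €2611.3 + €2501 + €2614.9 + €1061 = €10985.3.

€10985.3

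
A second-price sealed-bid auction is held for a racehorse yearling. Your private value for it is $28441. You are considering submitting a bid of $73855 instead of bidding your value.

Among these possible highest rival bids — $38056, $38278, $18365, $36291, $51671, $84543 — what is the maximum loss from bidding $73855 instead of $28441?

$23230

$38056: truthful gives $0, deviation gives −$9615 → loss $9615.
$38278: truthful gives $0, deviation gives −$9837 → loss $9837.
$18365: same outcome either way → loss $0.
$36291: truthful gives $0, deviation gives −$7850 → loss $7850.
$51671: truthful gives $0, deviation gives −$23230 → loss $23230.
$84543: same outcome either way → loss $0.
Maximum loss: $23230.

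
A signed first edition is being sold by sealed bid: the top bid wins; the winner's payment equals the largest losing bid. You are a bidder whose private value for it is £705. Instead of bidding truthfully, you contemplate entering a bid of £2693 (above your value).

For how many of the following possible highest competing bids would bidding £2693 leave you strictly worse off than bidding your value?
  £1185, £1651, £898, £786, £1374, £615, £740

The deviation hurts exactly when the highest competing bid lies strictly between £705 and £2693 — overbidding then wins at a price above your value.
£1185: inside the interval → strictly worse (loss £480).
£1651: inside the interval → strictly worse (loss £946).
£898: inside the interval → strictly worse (loss £193).
£786: inside the interval → strictly worse (loss £81).
£1374: inside the interval → strictly worse (loss £669).
£615: below both → same outcome either way.
£740: inside the interval → strictly worse (loss £35).
Count: 6.

6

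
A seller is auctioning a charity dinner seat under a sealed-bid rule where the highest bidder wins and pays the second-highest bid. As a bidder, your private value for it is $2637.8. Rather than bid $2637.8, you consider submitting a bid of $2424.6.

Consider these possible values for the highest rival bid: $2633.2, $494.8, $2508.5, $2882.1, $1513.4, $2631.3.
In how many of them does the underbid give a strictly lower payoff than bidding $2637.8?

3

The deviation hurts exactly when the highest competing bid lies strictly between $2424.6 and $2637.8 — underbidding then forfeits a profitable win.
$2633.2: inside the interval → strictly worse (loss $4.6).
$494.8: below both → same outcome either way.
$2508.5: inside the interval → strictly worse (loss $129.3).
$2882.1: above both → same outcome either way.
$1513.4: below both → same outcome either way.
$2631.3: inside the interval → strictly worse (loss $6.5).
Count: 3.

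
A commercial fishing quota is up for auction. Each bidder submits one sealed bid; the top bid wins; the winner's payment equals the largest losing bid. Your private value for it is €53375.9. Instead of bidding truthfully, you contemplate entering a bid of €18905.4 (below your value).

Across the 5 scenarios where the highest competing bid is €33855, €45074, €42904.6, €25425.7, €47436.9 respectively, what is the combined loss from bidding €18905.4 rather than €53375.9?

The deviation costs you only when the competing bid falls strictly between €18905.4 and €53375.9; elsewhere both bids give the same outcome.
€33855: truthful payoff €19520.9, deviation payoff €0 → loss €19520.9.
€45074: truthful payoff €8301.9, deviation payoff €0 → loss €8301.9.
€42904.6: truthful payoff €10471.3, deviation payoff €0 → loss €10471.3.
€25425.7: truthful payoff €27950.2, deviation payoff €0 → loss €27950.2.
€47436.9: truthful payoff €5939, deviation payoff €0 → loss €5939.
Total loss = €19520.9 + €8301.9 + €10471.3 + €27950.2 + €5939 = €72183.3.

€72183.3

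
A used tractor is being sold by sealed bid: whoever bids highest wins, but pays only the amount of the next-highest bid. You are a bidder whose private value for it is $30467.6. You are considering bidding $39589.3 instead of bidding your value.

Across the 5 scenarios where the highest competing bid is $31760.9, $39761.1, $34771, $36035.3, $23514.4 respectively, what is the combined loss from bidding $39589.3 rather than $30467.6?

The deviation costs you only when the competing bid falls strictly between $30467.6 and $39589.3; elsewhere both bids give the same outcome.
$31760.9: truthful payoff $0, deviation payoff −$1293.3 → loss $1293.3.
$39761.1: outcomes coincide → loss $0.
$34771: truthful payoff $0, deviation payoff −$4303.4 → loss $4303.4.
$36035.3: truthful payoff $0, deviation payoff −$5567.7 → loss $5567.7.
$23514.4: outcomes coincide → loss $0.
Total loss = $1293.3 + $4303.4 + $5567.7 = $11164.4.
Truthful bidding weakly dominates here: raising your bid can only win items priced above your value, and lowering it can only forfeit items priced below.

$11164.4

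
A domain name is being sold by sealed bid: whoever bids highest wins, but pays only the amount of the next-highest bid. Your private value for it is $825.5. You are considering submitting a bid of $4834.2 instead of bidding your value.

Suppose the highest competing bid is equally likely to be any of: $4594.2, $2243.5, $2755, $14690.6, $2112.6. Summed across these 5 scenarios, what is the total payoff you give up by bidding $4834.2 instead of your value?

The deviation costs you only when the competing bid falls strictly between $825.5 and $4834.2; elsewhere both bids give the same outcome.
$4594.2: truthful payoff $0, deviation payoff −$3768.7 → loss $3768.7.
$2243.5: truthful payoff $0, deviation payoff −$1418 → loss $1418.
$2755: truthful payoff $0, deviation payoff −$1929.5 → loss $1929.5.
$14690.6: outcomes coincide → loss $0.
$2112.6: truthful payoff $0, deviation payoff −$1287.1 → loss $1287.1.
Total loss = $3768.7 + $1418 + $1929.5 + $1287.1 = $8403.3.

$8403.3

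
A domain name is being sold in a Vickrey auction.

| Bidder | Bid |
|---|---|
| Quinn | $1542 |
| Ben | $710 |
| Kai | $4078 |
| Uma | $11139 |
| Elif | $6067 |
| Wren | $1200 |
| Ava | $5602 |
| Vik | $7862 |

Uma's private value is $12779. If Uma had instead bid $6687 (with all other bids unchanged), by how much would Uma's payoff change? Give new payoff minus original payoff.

The highest bid among the other bidders is $7862; Uma's bid doesn't change that.
Original bid $11139: Uma is highest, pays the top rival bid $7862; payoff $12779 − $7862 = $4917.
Alternative bid $6687: Uma is not highest (top rival bid is $7862); payoff $0.
Change in payoff = $0 − ($4917) = −$4917.

−$4917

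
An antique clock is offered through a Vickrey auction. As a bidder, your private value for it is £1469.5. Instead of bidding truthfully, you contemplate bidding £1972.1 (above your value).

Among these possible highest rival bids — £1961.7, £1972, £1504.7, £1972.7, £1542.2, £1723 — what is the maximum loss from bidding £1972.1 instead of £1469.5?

£502.5

£1961.7: truthful gives £0, deviation gives −£492.2 → loss £492.2.
£1972: truthful gives £0, deviation gives −£502.5 → loss £502.5.
£1504.7: truthful gives £0, deviation gives −£35.2 → loss £35.2.
£1972.7: same outcome either way → loss £0.
£1542.2: truthful gives £0, deviation gives −£72.7 → loss £72.7.
£1723: truthful gives £0, deviation gives −£253.5 → loss £253.5.
Maximum loss: £502.5.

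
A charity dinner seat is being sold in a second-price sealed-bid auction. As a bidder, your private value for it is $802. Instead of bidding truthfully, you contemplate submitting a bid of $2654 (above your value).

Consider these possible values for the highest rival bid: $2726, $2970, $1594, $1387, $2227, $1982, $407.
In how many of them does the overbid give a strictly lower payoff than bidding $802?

The deviation hurts exactly when the highest competing bid lies strictly between $802 and $2654 — overbidding then wins at a price above your value.
$2726: above both → same outcome either way.
$2970: above both → same outcome either way.
$1594: inside the interval → strictly worse (loss $792).
$1387: inside the interval → strictly worse (loss $585).
$2227: inside the interval → strictly worse (loss $1425).
$1982: inside the interval → strictly worse (loss $1180).
$407: below both → same outcome either way.
Count: 4.

4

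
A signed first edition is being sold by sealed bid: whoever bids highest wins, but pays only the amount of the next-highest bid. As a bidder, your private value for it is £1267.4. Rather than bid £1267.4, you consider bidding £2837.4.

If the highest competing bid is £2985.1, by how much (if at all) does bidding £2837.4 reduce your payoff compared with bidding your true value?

£0

Bidding your value £1267.4: you lose (since £1267.4 < £2985.1). Payoff £0.
Bidding £2837.4: you lose. Payoff £0.
Difference = £0 − £0 = £0; both bids lead to the same outcome because the competing bid is above both your value and your alternative bid.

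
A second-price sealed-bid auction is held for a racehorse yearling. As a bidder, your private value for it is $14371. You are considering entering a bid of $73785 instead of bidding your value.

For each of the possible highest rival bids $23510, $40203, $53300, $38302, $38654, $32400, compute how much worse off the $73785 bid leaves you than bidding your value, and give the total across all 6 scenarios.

The deviation costs you only when the competing bid falls strictly between $14371 and $73785; elsewhere both bids give the same outcome.
$23510: truthful payoff $0, deviation payoff −$9139 → loss $9139.
$40203: truthful payoff $0, deviation payoff −$25832 → loss $25832.
$53300: truthful payoff $0, deviation payoff −$38929 → loss $38929.
$38302: truthful payoff $0, deviation payoff −$23931 → loss $23931.
$38654: truthful payoff $0, deviation payoff −$24283 → loss $24283.
$32400: truthful payoff $0, deviation payoff −$18029 → loss $18029.
Total loss = $9139 + $25832 + $38929 + $23931 + $24283 + $18029 = $140143.
Because the price is fixed by the runner-up's bid, deviating from your value can only change a good outcome into a bad one — never the reverse.

$140143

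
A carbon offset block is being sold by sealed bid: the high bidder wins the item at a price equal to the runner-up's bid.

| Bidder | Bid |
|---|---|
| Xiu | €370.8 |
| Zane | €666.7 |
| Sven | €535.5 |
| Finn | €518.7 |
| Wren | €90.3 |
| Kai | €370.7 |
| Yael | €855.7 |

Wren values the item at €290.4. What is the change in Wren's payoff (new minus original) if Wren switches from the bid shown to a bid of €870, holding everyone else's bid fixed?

The highest bid among the other bidders is €855.7; Wren's bid doesn't change that.
Original bid €90.3: Wren is not highest (top rival bid is €855.7); payoff €0.
Alternative bid €870: Wren is highest, pays the top rival bid €855.7; payoff €290.4 − €855.7 = −€565.3.
Change in payoff = −€565.3 − (€0) = −€565.3.

−€565.3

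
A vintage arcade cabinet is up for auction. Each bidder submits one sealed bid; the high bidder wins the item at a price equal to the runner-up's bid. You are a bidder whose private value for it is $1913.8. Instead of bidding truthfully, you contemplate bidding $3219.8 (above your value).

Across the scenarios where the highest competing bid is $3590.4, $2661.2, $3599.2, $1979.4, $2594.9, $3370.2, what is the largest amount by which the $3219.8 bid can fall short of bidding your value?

$747.4

$3590.4: same outcome either way → loss $0.
$2661.2: truthful gives $0, deviation gives −$747.4 → loss $747.4.
$3599.2: same outcome either way → loss $0.
$1979.4: truthful gives $0, deviation gives −$65.6 → loss $65.6.
$2594.9: truthful gives $0, deviation gives −$681.1 → loss $681.1.
$3370.2: same outcome either way → loss $0.
Maximum loss: $747.4.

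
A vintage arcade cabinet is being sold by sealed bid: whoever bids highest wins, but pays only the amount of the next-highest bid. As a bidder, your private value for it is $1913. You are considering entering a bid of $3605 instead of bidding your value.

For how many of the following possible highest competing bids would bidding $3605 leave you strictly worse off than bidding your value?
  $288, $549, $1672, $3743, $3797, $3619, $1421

0

The deviation hurts exactly when the highest competing bid lies strictly between $1913 and $3605 — overbidding then wins at a price above your value.
$288: below both → same outcome either way.
$549: below both → same outcome either way.
$1672: below both → same outcome either way.
$3743: above both → same outcome either way.
$3797: above both → same outcome either way.
$3619: above both → same outcome either way.
$1421: below both → same outcome either way.
Count: 0.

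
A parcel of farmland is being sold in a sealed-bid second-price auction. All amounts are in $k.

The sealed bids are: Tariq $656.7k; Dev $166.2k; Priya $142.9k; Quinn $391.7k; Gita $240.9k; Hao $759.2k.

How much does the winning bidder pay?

$656.7k

Highest bid: Hao at $759.2k, so Hao wins.
Second-highest bid: Tariq at $656.7k — that is the price the winner pays.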